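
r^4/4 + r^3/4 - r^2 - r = r*(r/4 + 1/2)*(r - 2)*(r + 1)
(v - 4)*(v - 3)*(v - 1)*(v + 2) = v^4 - 6*v^3 + 3*v^2 + 26*v - 24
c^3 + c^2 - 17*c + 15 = (c - 3)*(c - 1)*(c + 5)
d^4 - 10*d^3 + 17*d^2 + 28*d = d*(d - 7)*(d - 4)*(d + 1)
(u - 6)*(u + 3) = u^2 - 3*u - 18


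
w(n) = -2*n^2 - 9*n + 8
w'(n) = -4*n - 9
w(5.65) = -106.70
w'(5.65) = -31.60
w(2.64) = -29.70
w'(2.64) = -19.56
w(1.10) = -4.32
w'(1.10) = -13.40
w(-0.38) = 11.13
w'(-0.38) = -7.48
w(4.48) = -72.46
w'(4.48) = -26.92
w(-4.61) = 6.99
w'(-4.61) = 9.44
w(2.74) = -31.68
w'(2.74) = -19.96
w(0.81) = -0.60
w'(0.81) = -12.24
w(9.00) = -235.00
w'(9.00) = -45.00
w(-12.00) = -172.00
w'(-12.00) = 39.00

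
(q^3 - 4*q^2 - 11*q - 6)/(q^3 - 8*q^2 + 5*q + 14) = (q^2 - 5*q - 6)/(q^2 - 9*q + 14)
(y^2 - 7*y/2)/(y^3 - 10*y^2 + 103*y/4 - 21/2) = 2*y/(2*y^2 - 13*y + 6)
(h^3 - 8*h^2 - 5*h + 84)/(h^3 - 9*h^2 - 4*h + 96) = (h - 7)/(h - 8)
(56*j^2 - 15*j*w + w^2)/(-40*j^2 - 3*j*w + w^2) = (-7*j + w)/(5*j + w)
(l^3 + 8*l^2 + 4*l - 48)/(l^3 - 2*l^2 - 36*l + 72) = (l + 4)/(l - 6)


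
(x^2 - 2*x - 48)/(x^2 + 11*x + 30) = (x - 8)/(x + 5)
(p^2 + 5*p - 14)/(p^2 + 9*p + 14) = (p - 2)/(p + 2)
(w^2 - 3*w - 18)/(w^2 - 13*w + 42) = (w + 3)/(w - 7)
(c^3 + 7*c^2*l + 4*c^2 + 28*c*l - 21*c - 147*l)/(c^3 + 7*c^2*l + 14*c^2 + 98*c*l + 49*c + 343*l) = (c - 3)/(c + 7)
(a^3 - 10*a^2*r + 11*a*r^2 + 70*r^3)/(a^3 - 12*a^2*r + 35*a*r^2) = (a + 2*r)/a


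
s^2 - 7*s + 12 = (s - 4)*(s - 3)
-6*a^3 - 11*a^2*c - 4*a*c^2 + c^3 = (-6*a + c)*(a + c)^2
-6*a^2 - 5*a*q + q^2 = (-6*a + q)*(a + q)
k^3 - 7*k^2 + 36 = (k - 6)*(k - 3)*(k + 2)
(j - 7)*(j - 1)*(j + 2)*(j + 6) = j^4 - 45*j^2 - 40*j + 84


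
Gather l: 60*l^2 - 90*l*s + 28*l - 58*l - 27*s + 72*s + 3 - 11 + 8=60*l^2 + l*(-90*s - 30) + 45*s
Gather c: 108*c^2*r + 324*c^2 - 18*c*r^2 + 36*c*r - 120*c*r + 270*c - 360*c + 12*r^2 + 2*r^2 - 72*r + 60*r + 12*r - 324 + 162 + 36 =c^2*(108*r + 324) + c*(-18*r^2 - 84*r - 90) + 14*r^2 - 126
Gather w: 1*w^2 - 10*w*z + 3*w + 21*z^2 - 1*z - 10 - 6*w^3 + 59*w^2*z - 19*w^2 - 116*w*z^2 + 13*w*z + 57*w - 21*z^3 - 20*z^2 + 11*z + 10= -6*w^3 + w^2*(59*z - 18) + w*(-116*z^2 + 3*z + 60) - 21*z^3 + z^2 + 10*z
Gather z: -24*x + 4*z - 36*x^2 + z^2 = -36*x^2 - 24*x + z^2 + 4*z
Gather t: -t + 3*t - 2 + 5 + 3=2*t + 6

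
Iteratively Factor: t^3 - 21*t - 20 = (t + 4)*(t^2 - 4*t - 5) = (t - 5)*(t + 4)*(t + 1)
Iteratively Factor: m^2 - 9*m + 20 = (m - 5)*(m - 4)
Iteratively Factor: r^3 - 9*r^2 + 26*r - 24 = (r - 3)*(r^2 - 6*r + 8) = (r - 3)*(r - 2)*(r - 4)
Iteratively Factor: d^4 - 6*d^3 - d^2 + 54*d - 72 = (d + 3)*(d^3 - 9*d^2 + 26*d - 24) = (d - 4)*(d + 3)*(d^2 - 5*d + 6) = (d - 4)*(d - 3)*(d + 3)*(d - 2)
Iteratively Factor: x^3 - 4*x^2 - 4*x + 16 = (x + 2)*(x^2 - 6*x + 8) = (x - 2)*(x + 2)*(x - 4)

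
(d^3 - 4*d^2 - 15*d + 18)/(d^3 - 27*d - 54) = (d - 1)/(d + 3)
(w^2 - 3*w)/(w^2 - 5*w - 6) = w*(3 - w)/(-w^2 + 5*w + 6)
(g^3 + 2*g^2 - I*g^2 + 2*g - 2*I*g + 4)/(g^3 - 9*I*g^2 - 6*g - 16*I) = (g + 2)/(g - 8*I)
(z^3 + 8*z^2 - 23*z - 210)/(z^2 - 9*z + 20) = (z^2 + 13*z + 42)/(z - 4)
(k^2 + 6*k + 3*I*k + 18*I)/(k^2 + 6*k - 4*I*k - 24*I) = (k + 3*I)/(k - 4*I)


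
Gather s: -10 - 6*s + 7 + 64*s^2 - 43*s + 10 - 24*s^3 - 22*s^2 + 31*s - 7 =-24*s^3 + 42*s^2 - 18*s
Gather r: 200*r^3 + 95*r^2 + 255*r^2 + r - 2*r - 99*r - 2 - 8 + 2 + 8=200*r^3 + 350*r^2 - 100*r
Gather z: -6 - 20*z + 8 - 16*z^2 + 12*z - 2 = -16*z^2 - 8*z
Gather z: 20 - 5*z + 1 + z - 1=20 - 4*z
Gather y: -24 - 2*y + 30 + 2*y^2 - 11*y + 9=2*y^2 - 13*y + 15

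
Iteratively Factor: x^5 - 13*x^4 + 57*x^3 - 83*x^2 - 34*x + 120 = (x + 1)*(x^4 - 14*x^3 + 71*x^2 - 154*x + 120) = (x - 4)*(x + 1)*(x^3 - 10*x^2 + 31*x - 30) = (x - 5)*(x - 4)*(x + 1)*(x^2 - 5*x + 6) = (x - 5)*(x - 4)*(x - 2)*(x + 1)*(x - 3)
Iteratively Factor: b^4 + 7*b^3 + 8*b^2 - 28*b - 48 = (b - 2)*(b^3 + 9*b^2 + 26*b + 24) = (b - 2)*(b + 2)*(b^2 + 7*b + 12) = (b - 2)*(b + 2)*(b + 3)*(b + 4)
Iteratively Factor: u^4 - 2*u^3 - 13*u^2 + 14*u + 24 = (u + 3)*(u^3 - 5*u^2 + 2*u + 8) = (u - 4)*(u + 3)*(u^2 - u - 2) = (u - 4)*(u - 2)*(u + 3)*(u + 1)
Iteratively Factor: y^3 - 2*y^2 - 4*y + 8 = (y + 2)*(y^2 - 4*y + 4) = (y - 2)*(y + 2)*(y - 2)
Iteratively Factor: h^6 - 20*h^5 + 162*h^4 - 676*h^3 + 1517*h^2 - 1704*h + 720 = (h - 4)*(h^5 - 16*h^4 + 98*h^3 - 284*h^2 + 381*h - 180) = (h - 5)*(h - 4)*(h^4 - 11*h^3 + 43*h^2 - 69*h + 36) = (h - 5)*(h - 4)*(h - 3)*(h^3 - 8*h^2 + 19*h - 12) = (h - 5)*(h - 4)*(h - 3)*(h - 1)*(h^2 - 7*h + 12) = (h - 5)*(h - 4)*(h - 3)^2*(h - 1)*(h - 4)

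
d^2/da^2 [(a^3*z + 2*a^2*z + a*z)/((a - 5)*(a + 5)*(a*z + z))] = 2*(a^3 + 75*a^2 + 75*a + 625)/(a^6 - 75*a^4 + 1875*a^2 - 15625)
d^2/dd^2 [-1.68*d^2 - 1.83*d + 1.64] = -3.36000000000000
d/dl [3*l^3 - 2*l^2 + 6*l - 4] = 9*l^2 - 4*l + 6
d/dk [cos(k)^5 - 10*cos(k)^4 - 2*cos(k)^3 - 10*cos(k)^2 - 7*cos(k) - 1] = (-5*cos(k)^4 + 40*cos(k)^3 + 6*cos(k)^2 + 20*cos(k) + 7)*sin(k)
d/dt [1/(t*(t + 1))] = (-2*t - 1)/(t^2*(t^2 + 2*t + 1))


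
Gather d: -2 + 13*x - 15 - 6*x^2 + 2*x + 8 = -6*x^2 + 15*x - 9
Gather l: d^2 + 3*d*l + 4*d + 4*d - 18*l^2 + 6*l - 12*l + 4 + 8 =d^2 + 8*d - 18*l^2 + l*(3*d - 6) + 12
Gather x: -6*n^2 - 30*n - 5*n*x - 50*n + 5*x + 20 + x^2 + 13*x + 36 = -6*n^2 - 80*n + x^2 + x*(18 - 5*n) + 56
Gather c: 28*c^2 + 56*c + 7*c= 28*c^2 + 63*c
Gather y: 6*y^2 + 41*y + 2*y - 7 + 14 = 6*y^2 + 43*y + 7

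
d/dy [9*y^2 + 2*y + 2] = 18*y + 2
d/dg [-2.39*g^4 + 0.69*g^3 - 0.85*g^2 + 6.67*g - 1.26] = -9.56*g^3 + 2.07*g^2 - 1.7*g + 6.67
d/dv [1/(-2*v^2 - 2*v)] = (v + 1/2)/(v^2*(v + 1)^2)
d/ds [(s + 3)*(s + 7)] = 2*s + 10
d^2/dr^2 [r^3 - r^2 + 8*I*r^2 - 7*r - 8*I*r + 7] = 6*r - 2 + 16*I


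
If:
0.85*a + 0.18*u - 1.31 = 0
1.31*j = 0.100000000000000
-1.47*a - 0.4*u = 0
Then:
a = 6.95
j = 0.08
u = -25.54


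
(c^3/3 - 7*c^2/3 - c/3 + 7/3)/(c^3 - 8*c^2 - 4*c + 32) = (c^3 - 7*c^2 - c + 7)/(3*(c^3 - 8*c^2 - 4*c + 32))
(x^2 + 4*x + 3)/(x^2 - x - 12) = (x + 1)/(x - 4)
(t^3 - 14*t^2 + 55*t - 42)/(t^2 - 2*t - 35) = (t^2 - 7*t + 6)/(t + 5)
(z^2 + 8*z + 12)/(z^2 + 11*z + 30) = (z + 2)/(z + 5)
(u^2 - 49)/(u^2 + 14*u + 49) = (u - 7)/(u + 7)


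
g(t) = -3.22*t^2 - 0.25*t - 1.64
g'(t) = -6.44*t - 0.25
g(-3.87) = -48.90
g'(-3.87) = 24.67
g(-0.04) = -1.64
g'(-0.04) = 0.01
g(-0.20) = -1.72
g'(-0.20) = 1.04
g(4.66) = -72.73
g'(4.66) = -30.26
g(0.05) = -1.66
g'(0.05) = -0.57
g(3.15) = -34.38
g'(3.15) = -20.54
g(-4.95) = -79.30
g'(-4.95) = 31.63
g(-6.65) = -142.37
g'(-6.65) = 42.58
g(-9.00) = -260.21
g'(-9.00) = 57.71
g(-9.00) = -260.21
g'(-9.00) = 57.71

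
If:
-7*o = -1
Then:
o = 1/7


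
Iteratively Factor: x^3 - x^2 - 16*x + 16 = (x - 1)*(x^2 - 16) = (x - 1)*(x + 4)*(x - 4)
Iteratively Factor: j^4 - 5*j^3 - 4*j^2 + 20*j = (j + 2)*(j^3 - 7*j^2 + 10*j) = (j - 5)*(j + 2)*(j^2 - 2*j) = j*(j - 5)*(j + 2)*(j - 2)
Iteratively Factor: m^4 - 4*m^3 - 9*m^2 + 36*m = (m)*(m^3 - 4*m^2 - 9*m + 36) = m*(m - 4)*(m^2 - 9) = m*(m - 4)*(m + 3)*(m - 3)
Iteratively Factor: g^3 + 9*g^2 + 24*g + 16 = (g + 1)*(g^2 + 8*g + 16) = (g + 1)*(g + 4)*(g + 4)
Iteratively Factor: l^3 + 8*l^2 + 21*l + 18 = (l + 3)*(l^2 + 5*l + 6) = (l + 3)^2*(l + 2)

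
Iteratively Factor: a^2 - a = (a - 1)*(a)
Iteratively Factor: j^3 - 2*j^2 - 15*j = (j - 5)*(j^2 + 3*j) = (j - 5)*(j + 3)*(j)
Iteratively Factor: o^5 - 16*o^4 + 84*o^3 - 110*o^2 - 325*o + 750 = (o - 5)*(o^4 - 11*o^3 + 29*o^2 + 35*o - 150) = (o - 5)*(o - 3)*(o^3 - 8*o^2 + 5*o + 50) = (o - 5)*(o - 3)*(o + 2)*(o^2 - 10*o + 25) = (o - 5)^2*(o - 3)*(o + 2)*(o - 5)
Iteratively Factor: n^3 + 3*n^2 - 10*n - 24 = (n + 4)*(n^2 - n - 6) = (n + 2)*(n + 4)*(n - 3)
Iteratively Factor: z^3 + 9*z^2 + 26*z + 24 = (z + 4)*(z^2 + 5*z + 6) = (z + 3)*(z + 4)*(z + 2)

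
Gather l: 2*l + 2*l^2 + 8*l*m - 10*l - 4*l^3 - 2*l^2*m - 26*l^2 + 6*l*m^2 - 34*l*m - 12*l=-4*l^3 + l^2*(-2*m - 24) + l*(6*m^2 - 26*m - 20)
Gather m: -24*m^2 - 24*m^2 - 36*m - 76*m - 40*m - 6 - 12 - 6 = -48*m^2 - 152*m - 24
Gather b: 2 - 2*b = 2 - 2*b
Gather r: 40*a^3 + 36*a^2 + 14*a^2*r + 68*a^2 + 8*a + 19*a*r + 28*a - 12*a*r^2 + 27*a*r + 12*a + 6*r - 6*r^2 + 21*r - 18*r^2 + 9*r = 40*a^3 + 104*a^2 + 48*a + r^2*(-12*a - 24) + r*(14*a^2 + 46*a + 36)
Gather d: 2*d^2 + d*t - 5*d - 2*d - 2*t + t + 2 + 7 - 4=2*d^2 + d*(t - 7) - t + 5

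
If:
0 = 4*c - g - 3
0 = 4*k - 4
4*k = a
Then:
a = 4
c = g/4 + 3/4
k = 1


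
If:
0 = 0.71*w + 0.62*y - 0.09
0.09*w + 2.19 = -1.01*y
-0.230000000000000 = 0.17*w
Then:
No Solution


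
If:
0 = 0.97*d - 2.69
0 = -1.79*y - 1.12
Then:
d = 2.77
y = -0.63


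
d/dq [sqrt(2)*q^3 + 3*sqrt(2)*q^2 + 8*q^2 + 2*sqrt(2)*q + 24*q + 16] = 3*sqrt(2)*q^2 + 6*sqrt(2)*q + 16*q + 2*sqrt(2) + 24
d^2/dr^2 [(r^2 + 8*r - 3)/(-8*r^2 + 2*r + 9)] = 6*(-176*r^3 + 120*r^2 - 624*r + 97)/(512*r^6 - 384*r^5 - 1632*r^4 + 856*r^3 + 1836*r^2 - 486*r - 729)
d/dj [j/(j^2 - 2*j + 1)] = (-j - 1)/(j^3 - 3*j^2 + 3*j - 1)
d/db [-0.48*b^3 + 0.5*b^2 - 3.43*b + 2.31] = -1.44*b^2 + 1.0*b - 3.43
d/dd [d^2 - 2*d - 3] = 2*d - 2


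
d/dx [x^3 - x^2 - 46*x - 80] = 3*x^2 - 2*x - 46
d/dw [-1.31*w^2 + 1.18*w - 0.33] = 1.18 - 2.62*w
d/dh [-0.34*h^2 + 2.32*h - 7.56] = 2.32 - 0.68*h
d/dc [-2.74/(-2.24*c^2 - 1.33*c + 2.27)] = (-12.2752*c - 3.6442)/(2.24*c^2 + 1.33*c - 2.27)^2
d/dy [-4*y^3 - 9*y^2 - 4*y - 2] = -12*y^2 - 18*y - 4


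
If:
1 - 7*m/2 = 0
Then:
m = 2/7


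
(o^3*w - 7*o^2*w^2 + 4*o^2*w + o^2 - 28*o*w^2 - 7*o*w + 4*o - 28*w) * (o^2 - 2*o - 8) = o^5*w - 7*o^4*w^2 + 2*o^4*w + o^4 - 14*o^3*w^2 - 23*o^3*w + 2*o^3 + 112*o^2*w^2 - 46*o^2*w - 16*o^2 + 224*o*w^2 + 112*o*w - 32*o + 224*w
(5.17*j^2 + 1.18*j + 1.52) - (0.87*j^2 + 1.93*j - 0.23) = 4.3*j^2 - 0.75*j + 1.75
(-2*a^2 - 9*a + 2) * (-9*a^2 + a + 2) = 18*a^4 + 79*a^3 - 31*a^2 - 16*a + 4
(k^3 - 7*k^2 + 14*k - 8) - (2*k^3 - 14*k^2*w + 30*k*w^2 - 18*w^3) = -k^3 + 14*k^2*w - 7*k^2 - 30*k*w^2 + 14*k + 18*w^3 - 8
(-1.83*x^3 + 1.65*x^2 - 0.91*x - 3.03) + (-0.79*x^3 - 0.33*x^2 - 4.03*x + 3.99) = -2.62*x^3 + 1.32*x^2 - 4.94*x + 0.96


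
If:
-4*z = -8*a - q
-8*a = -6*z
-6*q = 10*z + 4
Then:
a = 3/2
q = -4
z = 2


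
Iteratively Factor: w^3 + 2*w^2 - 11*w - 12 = (w + 4)*(w^2 - 2*w - 3) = (w - 3)*(w + 4)*(w + 1)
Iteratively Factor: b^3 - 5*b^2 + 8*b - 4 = (b - 2)*(b^2 - 3*b + 2) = (b - 2)^2*(b - 1)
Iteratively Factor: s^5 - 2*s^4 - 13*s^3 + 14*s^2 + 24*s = (s - 2)*(s^4 - 13*s^2 - 12*s) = (s - 4)*(s - 2)*(s^3 + 4*s^2 + 3*s) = s*(s - 4)*(s - 2)*(s^2 + 4*s + 3) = s*(s - 4)*(s - 2)*(s + 3)*(s + 1)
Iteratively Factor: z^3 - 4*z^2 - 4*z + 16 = (z - 4)*(z^2 - 4) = (z - 4)*(z - 2)*(z + 2)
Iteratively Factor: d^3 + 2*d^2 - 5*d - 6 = (d + 1)*(d^2 + d - 6) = (d + 1)*(d + 3)*(d - 2)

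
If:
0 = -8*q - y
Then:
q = -y/8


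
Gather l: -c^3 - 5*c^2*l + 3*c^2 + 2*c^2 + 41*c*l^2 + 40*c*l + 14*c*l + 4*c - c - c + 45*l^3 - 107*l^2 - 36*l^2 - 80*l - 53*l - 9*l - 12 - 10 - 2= -c^3 + 5*c^2 + 2*c + 45*l^3 + l^2*(41*c - 143) + l*(-5*c^2 + 54*c - 142) - 24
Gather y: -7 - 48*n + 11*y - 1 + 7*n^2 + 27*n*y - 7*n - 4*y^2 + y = 7*n^2 - 55*n - 4*y^2 + y*(27*n + 12) - 8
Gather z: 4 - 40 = -36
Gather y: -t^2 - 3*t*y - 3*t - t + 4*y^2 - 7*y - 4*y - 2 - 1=-t^2 - 4*t + 4*y^2 + y*(-3*t - 11) - 3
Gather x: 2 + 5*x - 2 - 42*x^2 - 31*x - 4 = -42*x^2 - 26*x - 4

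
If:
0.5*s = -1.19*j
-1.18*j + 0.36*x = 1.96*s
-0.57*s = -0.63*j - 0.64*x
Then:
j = 0.00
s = 0.00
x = 0.00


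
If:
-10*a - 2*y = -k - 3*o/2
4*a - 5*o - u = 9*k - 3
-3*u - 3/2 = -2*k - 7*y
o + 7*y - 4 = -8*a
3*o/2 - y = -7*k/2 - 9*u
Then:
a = 10299/102304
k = -7899/25576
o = 31915/25576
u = -1457/25576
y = 7113/25576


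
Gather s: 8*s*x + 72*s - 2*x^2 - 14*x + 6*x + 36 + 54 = s*(8*x + 72) - 2*x^2 - 8*x + 90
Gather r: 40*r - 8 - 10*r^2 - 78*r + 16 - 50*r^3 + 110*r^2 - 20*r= -50*r^3 + 100*r^2 - 58*r + 8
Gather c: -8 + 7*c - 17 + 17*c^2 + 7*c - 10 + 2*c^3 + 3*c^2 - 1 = 2*c^3 + 20*c^2 + 14*c - 36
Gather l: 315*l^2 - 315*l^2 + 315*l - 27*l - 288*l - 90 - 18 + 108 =0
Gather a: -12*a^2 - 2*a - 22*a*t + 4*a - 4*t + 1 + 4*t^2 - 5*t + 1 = -12*a^2 + a*(2 - 22*t) + 4*t^2 - 9*t + 2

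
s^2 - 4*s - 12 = (s - 6)*(s + 2)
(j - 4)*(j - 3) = j^2 - 7*j + 12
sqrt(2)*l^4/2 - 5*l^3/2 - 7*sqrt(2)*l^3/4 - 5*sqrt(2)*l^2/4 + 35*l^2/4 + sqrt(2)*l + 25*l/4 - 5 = (l - 4)*(l - 1/2)*(l - 5*sqrt(2)/2)*(sqrt(2)*l/2 + sqrt(2)/2)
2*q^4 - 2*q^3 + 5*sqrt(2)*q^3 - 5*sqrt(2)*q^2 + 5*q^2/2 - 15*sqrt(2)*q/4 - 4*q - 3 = (q - 3/2)*(q + 2*sqrt(2))*(sqrt(2)*q + 1)*(sqrt(2)*q + sqrt(2)/2)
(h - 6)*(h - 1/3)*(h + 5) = h^3 - 4*h^2/3 - 89*h/3 + 10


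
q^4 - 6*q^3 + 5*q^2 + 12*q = q*(q - 4)*(q - 3)*(q + 1)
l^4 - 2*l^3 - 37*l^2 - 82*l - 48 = (l - 8)*(l + 1)*(l + 2)*(l + 3)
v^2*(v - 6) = v^3 - 6*v^2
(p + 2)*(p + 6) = p^2 + 8*p + 12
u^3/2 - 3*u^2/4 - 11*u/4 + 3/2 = (u/2 + 1)*(u - 3)*(u - 1/2)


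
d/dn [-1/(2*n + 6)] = 1/(2*(n + 3)^2)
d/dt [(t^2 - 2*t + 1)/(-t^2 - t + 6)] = (-3*t^2 + 14*t - 11)/(t^4 + 2*t^3 - 11*t^2 - 12*t + 36)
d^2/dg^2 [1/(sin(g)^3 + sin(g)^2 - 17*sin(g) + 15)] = (-9*sin(g)^5 - 20*sin(g)^4 + 22*sin(g)^3 + 224*sin(g)^2 - 101*sin(g) - 548)/((sin(g) - 3)^3*(sin(g) - 1)^2*(sin(g) + 5)^3)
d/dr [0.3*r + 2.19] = 0.300000000000000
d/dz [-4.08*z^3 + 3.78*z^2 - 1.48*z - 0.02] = -12.24*z^2 + 7.56*z - 1.48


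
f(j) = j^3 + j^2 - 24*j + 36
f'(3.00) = 9.00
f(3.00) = 0.00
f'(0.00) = -24.00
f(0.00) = 36.00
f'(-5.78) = 64.67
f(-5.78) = 15.03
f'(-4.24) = 21.45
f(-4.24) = 79.51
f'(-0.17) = -24.25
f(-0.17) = 40.10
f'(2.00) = -8.00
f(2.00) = 0.00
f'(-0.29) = -24.33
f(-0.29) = 43.02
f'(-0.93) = -23.27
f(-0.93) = 58.38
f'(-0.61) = -24.10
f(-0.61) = 50.79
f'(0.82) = -20.34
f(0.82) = 17.54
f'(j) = 3*j^2 + 2*j - 24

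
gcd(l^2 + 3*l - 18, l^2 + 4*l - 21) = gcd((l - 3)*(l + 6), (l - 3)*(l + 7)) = l - 3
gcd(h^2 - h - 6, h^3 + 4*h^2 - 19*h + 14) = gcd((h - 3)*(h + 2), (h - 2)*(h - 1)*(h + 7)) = 1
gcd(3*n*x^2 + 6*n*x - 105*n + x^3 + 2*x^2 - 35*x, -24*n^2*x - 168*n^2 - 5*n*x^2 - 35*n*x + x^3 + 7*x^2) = 3*n*x + 21*n + x^2 + 7*x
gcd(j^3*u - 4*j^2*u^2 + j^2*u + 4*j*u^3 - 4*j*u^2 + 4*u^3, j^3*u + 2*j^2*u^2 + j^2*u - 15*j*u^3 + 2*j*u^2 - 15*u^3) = j*u + u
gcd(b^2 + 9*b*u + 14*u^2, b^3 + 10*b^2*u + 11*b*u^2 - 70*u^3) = b + 7*u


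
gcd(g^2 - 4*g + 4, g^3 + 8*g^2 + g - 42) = g - 2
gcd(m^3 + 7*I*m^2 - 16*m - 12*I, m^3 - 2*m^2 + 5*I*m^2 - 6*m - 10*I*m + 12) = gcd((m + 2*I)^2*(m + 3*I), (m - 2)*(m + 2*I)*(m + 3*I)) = m^2 + 5*I*m - 6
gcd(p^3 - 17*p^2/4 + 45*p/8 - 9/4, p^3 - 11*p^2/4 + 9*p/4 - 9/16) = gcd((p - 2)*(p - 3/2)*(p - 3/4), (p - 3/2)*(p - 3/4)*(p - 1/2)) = p^2 - 9*p/4 + 9/8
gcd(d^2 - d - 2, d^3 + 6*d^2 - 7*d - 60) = 1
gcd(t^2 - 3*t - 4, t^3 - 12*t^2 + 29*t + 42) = t + 1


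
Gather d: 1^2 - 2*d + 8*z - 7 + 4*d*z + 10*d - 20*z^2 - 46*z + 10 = d*(4*z + 8) - 20*z^2 - 38*z + 4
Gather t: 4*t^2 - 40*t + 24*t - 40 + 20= 4*t^2 - 16*t - 20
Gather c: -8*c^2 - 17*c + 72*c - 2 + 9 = -8*c^2 + 55*c + 7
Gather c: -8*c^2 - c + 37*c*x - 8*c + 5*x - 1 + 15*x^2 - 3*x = -8*c^2 + c*(37*x - 9) + 15*x^2 + 2*x - 1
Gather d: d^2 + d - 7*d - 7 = d^2 - 6*d - 7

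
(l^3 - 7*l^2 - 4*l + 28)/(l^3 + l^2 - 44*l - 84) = (l - 2)/(l + 6)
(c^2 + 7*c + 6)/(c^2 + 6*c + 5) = (c + 6)/(c + 5)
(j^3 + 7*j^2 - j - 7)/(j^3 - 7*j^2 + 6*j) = (j^2 + 8*j + 7)/(j*(j - 6))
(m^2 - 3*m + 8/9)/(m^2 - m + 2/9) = (3*m - 8)/(3*m - 2)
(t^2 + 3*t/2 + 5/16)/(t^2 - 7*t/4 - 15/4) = (t + 1/4)/(t - 3)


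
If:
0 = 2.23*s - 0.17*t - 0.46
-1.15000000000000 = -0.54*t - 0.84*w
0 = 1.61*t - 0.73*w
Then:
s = 0.24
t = 0.48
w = 1.06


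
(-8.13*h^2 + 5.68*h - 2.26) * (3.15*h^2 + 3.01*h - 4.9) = -25.6095*h^4 - 6.5793*h^3 + 49.8148*h^2 - 34.6346*h + 11.074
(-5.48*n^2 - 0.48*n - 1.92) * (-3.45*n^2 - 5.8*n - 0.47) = 18.906*n^4 + 33.44*n^3 + 11.9836*n^2 + 11.3616*n + 0.9024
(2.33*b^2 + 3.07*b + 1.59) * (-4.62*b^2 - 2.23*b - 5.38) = -10.7646*b^4 - 19.3793*b^3 - 26.7273*b^2 - 20.0623*b - 8.5542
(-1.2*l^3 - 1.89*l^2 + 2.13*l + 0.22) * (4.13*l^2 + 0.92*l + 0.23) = -4.956*l^5 - 8.9097*l^4 + 6.7821*l^3 + 2.4335*l^2 + 0.6923*l + 0.0506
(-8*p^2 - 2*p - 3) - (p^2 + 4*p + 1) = -9*p^2 - 6*p - 4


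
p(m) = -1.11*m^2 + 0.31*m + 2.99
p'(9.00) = -19.67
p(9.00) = -84.13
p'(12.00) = -26.33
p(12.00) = -153.13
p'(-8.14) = 18.38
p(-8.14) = -73.08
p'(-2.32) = 5.46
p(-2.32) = -3.70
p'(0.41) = -0.60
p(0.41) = 2.93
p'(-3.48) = 8.04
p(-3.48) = -11.53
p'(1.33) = -2.64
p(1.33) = 1.44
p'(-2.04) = 4.84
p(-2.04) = -2.26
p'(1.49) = -3.00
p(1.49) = 0.99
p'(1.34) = -2.66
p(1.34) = 1.41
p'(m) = 0.31 - 2.22*m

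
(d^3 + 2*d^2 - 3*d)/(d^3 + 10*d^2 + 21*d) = (d - 1)/(d + 7)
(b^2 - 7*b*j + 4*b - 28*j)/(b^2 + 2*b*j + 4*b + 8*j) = (b - 7*j)/(b + 2*j)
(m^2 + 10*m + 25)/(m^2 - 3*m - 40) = (m + 5)/(m - 8)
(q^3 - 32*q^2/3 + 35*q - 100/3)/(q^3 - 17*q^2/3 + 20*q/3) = (q - 5)/q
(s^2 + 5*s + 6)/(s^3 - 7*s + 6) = (s + 2)/(s^2 - 3*s + 2)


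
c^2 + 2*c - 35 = (c - 5)*(c + 7)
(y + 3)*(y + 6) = y^2 + 9*y + 18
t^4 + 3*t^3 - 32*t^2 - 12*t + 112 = (t - 4)*(t - 2)*(t + 2)*(t + 7)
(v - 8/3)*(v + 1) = v^2 - 5*v/3 - 8/3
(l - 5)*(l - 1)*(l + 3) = l^3 - 3*l^2 - 13*l + 15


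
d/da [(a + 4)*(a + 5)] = 2*a + 9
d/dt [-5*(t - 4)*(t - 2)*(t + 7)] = -15*t^2 - 10*t + 170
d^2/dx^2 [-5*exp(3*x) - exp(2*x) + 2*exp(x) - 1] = (-45*exp(2*x) - 4*exp(x) + 2)*exp(x)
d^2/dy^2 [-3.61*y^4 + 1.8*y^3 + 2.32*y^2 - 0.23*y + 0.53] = -43.32*y^2 + 10.8*y + 4.64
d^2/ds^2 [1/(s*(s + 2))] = 2*(s^2 + s*(s + 2) + (s + 2)^2)/(s^3*(s + 2)^3)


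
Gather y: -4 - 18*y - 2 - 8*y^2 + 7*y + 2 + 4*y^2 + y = -4*y^2 - 10*y - 4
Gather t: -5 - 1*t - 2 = -t - 7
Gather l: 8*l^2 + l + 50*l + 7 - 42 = 8*l^2 + 51*l - 35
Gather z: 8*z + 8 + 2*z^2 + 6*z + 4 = 2*z^2 + 14*z + 12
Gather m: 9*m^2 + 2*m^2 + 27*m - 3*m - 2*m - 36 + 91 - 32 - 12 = 11*m^2 + 22*m + 11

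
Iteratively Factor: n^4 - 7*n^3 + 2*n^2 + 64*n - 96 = (n - 4)*(n^3 - 3*n^2 - 10*n + 24) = (n - 4)*(n - 2)*(n^2 - n - 12) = (n - 4)*(n - 2)*(n + 3)*(n - 4)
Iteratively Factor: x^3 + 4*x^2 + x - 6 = (x - 1)*(x^2 + 5*x + 6) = (x - 1)*(x + 2)*(x + 3)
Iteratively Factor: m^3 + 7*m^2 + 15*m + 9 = (m + 3)*(m^2 + 4*m + 3) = (m + 1)*(m + 3)*(m + 3)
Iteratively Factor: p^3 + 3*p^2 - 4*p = (p)*(p^2 + 3*p - 4) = p*(p - 1)*(p + 4)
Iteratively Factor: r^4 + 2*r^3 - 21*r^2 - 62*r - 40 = (r + 1)*(r^3 + r^2 - 22*r - 40) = (r - 5)*(r + 1)*(r^2 + 6*r + 8) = (r - 5)*(r + 1)*(r + 2)*(r + 4)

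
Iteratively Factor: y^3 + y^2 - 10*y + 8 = (y - 1)*(y^2 + 2*y - 8) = (y - 1)*(y + 4)*(y - 2)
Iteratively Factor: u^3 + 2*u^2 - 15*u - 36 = (u - 4)*(u^2 + 6*u + 9) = (u - 4)*(u + 3)*(u + 3)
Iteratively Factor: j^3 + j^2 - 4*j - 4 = (j - 2)*(j^2 + 3*j + 2) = (j - 2)*(j + 2)*(j + 1)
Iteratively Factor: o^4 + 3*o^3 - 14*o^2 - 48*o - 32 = (o + 4)*(o^3 - o^2 - 10*o - 8) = (o - 4)*(o + 4)*(o^2 + 3*o + 2) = (o - 4)*(o + 2)*(o + 4)*(o + 1)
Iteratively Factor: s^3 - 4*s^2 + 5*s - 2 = (s - 1)*(s^2 - 3*s + 2) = (s - 1)^2*(s - 2)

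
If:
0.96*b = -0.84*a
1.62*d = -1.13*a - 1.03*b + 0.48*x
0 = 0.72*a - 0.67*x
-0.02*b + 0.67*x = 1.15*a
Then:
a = 0.00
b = 0.00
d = 0.00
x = 0.00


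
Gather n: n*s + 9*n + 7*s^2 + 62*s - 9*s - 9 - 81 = n*(s + 9) + 7*s^2 + 53*s - 90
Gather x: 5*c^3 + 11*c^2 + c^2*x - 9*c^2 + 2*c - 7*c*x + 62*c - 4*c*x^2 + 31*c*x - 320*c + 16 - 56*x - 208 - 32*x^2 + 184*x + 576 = 5*c^3 + 2*c^2 - 256*c + x^2*(-4*c - 32) + x*(c^2 + 24*c + 128) + 384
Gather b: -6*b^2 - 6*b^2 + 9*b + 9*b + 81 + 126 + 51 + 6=-12*b^2 + 18*b + 264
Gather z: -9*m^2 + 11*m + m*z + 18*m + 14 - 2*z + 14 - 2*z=-9*m^2 + 29*m + z*(m - 4) + 28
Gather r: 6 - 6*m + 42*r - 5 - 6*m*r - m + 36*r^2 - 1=-7*m + 36*r^2 + r*(42 - 6*m)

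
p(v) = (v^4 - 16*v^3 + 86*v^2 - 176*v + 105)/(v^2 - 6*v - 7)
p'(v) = (6 - 2*v)*(v^4 - 16*v^3 + 86*v^2 - 176*v + 105)/(v^2 - 6*v - 7)^2 + (4*v^3 - 48*v^2 + 172*v - 176)/(v^2 - 6*v - 7) = 2*(v^3 - 3*v^2 - 9*v + 19)/(v^2 + 2*v + 1)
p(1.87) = 1.07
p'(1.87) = -0.43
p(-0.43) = -46.73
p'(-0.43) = 136.88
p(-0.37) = -39.35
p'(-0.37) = 110.20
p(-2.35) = 97.58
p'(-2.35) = 11.64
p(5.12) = 0.17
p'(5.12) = 1.52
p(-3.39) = 98.48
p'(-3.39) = -8.38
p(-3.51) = 99.54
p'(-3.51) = -9.40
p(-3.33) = 97.99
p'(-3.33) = -7.82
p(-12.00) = 301.36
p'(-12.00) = -33.60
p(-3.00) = 96.00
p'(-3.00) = -4.00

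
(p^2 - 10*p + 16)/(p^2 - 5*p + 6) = (p - 8)/(p - 3)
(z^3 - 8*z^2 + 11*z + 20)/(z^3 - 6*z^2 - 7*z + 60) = (z + 1)/(z + 3)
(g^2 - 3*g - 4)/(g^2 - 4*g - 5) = (g - 4)/(g - 5)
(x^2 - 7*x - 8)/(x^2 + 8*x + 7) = (x - 8)/(x + 7)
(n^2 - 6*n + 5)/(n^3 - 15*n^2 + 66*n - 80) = (n - 1)/(n^2 - 10*n + 16)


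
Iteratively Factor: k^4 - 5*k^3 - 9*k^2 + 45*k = (k - 5)*(k^3 - 9*k) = k*(k - 5)*(k^2 - 9) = k*(k - 5)*(k + 3)*(k - 3)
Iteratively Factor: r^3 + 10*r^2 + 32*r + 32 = (r + 2)*(r^2 + 8*r + 16) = (r + 2)*(r + 4)*(r + 4)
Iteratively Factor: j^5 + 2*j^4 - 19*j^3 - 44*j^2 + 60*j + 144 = (j - 2)*(j^4 + 4*j^3 - 11*j^2 - 66*j - 72) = (j - 2)*(j + 3)*(j^3 + j^2 - 14*j - 24) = (j - 2)*(j + 2)*(j + 3)*(j^2 - j - 12) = (j - 4)*(j - 2)*(j + 2)*(j + 3)*(j + 3)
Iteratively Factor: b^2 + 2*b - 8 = (b + 4)*(b - 2)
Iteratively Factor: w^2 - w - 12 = (w - 4)*(w + 3)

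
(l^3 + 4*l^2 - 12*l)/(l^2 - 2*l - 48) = l*(l - 2)/(l - 8)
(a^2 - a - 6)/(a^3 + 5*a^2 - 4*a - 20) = (a - 3)/(a^2 + 3*a - 10)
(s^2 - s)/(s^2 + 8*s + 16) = s*(s - 1)/(s^2 + 8*s + 16)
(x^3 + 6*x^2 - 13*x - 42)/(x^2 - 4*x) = (x^3 + 6*x^2 - 13*x - 42)/(x*(x - 4))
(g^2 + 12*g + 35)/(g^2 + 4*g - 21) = (g + 5)/(g - 3)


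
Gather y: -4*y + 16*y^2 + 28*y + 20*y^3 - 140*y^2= 20*y^3 - 124*y^2 + 24*y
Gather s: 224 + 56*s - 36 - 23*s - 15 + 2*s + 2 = 35*s + 175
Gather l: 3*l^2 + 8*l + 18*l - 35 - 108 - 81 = 3*l^2 + 26*l - 224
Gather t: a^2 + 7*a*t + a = a^2 + 7*a*t + a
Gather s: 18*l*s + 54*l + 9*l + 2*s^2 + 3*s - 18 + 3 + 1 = 63*l + 2*s^2 + s*(18*l + 3) - 14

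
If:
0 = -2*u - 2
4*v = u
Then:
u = -1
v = -1/4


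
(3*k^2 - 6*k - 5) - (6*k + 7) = 3*k^2 - 12*k - 12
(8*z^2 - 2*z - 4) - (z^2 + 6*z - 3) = 7*z^2 - 8*z - 1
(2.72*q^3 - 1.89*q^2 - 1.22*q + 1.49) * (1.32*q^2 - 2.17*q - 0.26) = 3.5904*q^5 - 8.3972*q^4 + 1.7837*q^3 + 5.1056*q^2 - 2.9161*q - 0.3874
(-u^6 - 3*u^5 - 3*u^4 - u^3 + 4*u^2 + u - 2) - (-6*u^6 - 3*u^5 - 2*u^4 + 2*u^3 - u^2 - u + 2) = 5*u^6 - u^4 - 3*u^3 + 5*u^2 + 2*u - 4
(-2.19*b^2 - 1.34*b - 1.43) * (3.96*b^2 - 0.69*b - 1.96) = -8.6724*b^4 - 3.7953*b^3 - 0.4458*b^2 + 3.6131*b + 2.8028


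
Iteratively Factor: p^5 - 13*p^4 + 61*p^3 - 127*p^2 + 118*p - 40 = (p - 1)*(p^4 - 12*p^3 + 49*p^2 - 78*p + 40) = (p - 1)^2*(p^3 - 11*p^2 + 38*p - 40) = (p - 2)*(p - 1)^2*(p^2 - 9*p + 20) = (p - 4)*(p - 2)*(p - 1)^2*(p - 5)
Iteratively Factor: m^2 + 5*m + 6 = (m + 2)*(m + 3)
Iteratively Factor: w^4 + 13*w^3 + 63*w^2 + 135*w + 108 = (w + 3)*(w^3 + 10*w^2 + 33*w + 36) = (w + 3)^2*(w^2 + 7*w + 12) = (w + 3)^2*(w + 4)*(w + 3)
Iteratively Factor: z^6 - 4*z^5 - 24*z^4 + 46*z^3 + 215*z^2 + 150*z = (z + 2)*(z^5 - 6*z^4 - 12*z^3 + 70*z^2 + 75*z) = (z - 5)*(z + 2)*(z^4 - z^3 - 17*z^2 - 15*z) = (z - 5)^2*(z + 2)*(z^3 + 4*z^2 + 3*z) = z*(z - 5)^2*(z + 2)*(z^2 + 4*z + 3) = z*(z - 5)^2*(z + 1)*(z + 2)*(z + 3)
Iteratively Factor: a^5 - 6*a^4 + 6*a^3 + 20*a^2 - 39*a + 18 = (a - 3)*(a^4 - 3*a^3 - 3*a^2 + 11*a - 6) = (a - 3)*(a + 2)*(a^3 - 5*a^2 + 7*a - 3) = (a - 3)*(a - 1)*(a + 2)*(a^2 - 4*a + 3) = (a - 3)^2*(a - 1)*(a + 2)*(a - 1)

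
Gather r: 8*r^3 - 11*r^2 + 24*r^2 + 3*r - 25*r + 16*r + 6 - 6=8*r^3 + 13*r^2 - 6*r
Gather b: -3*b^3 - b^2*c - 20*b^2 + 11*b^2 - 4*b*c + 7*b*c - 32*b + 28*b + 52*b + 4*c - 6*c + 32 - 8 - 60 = -3*b^3 + b^2*(-c - 9) + b*(3*c + 48) - 2*c - 36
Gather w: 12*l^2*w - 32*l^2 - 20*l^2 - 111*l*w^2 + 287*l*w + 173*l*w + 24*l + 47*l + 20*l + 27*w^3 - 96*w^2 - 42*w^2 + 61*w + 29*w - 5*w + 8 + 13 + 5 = -52*l^2 + 91*l + 27*w^3 + w^2*(-111*l - 138) + w*(12*l^2 + 460*l + 85) + 26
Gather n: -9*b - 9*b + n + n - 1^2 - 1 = -18*b + 2*n - 2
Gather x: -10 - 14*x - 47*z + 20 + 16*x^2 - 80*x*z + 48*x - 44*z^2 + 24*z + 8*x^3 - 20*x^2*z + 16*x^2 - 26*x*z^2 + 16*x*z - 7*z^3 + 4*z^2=8*x^3 + x^2*(32 - 20*z) + x*(-26*z^2 - 64*z + 34) - 7*z^3 - 40*z^2 - 23*z + 10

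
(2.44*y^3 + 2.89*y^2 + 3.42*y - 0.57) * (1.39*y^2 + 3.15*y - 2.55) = 3.3916*y^5 + 11.7031*y^4 + 7.6353*y^3 + 2.6112*y^2 - 10.5165*y + 1.4535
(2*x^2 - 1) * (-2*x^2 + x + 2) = -4*x^4 + 2*x^3 + 6*x^2 - x - 2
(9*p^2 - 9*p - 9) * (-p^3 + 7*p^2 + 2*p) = -9*p^5 + 72*p^4 - 36*p^3 - 81*p^2 - 18*p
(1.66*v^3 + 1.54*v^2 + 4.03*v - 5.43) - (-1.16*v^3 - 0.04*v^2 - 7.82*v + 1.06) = 2.82*v^3 + 1.58*v^2 + 11.85*v - 6.49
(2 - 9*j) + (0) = 2 - 9*j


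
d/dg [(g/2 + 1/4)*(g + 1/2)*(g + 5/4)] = 3*(g + 1)*(2*g + 1)/4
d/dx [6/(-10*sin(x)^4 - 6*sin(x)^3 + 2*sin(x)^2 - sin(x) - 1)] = 6*(40*sin(x)^3 + 18*sin(x)^2 - 4*sin(x) + 1)*cos(x)/(10*sin(x)^4 + 6*sin(x)^3 - 2*sin(x)^2 + sin(x) + 1)^2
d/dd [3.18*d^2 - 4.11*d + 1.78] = 6.36*d - 4.11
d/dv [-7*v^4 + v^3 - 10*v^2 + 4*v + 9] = -28*v^3 + 3*v^2 - 20*v + 4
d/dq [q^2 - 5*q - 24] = 2*q - 5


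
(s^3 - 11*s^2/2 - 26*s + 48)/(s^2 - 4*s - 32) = s - 3/2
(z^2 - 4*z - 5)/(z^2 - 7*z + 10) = (z + 1)/(z - 2)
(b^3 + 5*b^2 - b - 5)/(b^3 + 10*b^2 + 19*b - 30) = (b + 1)/(b + 6)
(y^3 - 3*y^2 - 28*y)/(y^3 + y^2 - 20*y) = (y^2 - 3*y - 28)/(y^2 + y - 20)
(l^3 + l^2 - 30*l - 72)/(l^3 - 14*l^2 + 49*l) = (l^3 + l^2 - 30*l - 72)/(l*(l^2 - 14*l + 49))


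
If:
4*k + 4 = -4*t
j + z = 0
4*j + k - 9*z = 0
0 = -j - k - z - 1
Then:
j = 1/13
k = -1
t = 0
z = -1/13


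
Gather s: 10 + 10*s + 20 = 10*s + 30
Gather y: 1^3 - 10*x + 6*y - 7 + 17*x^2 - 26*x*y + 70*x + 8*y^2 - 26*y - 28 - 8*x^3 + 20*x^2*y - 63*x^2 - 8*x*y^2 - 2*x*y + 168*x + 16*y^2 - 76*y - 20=-8*x^3 - 46*x^2 + 228*x + y^2*(24 - 8*x) + y*(20*x^2 - 28*x - 96) - 54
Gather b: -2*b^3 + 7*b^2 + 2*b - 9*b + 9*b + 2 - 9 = -2*b^3 + 7*b^2 + 2*b - 7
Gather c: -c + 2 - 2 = -c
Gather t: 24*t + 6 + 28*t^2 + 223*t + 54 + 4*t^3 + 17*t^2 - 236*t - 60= 4*t^3 + 45*t^2 + 11*t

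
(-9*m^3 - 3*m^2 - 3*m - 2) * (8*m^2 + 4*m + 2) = -72*m^5 - 60*m^4 - 54*m^3 - 34*m^2 - 14*m - 4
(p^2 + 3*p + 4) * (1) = p^2 + 3*p + 4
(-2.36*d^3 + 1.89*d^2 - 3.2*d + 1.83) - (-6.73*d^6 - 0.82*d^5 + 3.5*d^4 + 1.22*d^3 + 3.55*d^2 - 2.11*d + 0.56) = 6.73*d^6 + 0.82*d^5 - 3.5*d^4 - 3.58*d^3 - 1.66*d^2 - 1.09*d + 1.27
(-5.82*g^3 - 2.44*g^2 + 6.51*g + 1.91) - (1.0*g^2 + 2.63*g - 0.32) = -5.82*g^3 - 3.44*g^2 + 3.88*g + 2.23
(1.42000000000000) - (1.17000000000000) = 0.250000000000000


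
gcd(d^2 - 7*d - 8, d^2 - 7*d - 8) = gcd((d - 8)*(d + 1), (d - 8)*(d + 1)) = d^2 - 7*d - 8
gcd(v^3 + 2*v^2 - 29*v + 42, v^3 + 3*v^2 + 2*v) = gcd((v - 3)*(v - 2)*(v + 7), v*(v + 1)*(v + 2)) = 1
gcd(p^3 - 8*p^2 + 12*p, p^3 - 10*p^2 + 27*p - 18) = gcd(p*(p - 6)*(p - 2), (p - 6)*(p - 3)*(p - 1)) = p - 6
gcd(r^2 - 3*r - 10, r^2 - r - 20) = r - 5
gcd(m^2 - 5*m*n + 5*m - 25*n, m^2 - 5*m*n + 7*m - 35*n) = m - 5*n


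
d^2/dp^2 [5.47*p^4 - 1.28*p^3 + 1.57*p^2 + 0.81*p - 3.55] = 65.64*p^2 - 7.68*p + 3.14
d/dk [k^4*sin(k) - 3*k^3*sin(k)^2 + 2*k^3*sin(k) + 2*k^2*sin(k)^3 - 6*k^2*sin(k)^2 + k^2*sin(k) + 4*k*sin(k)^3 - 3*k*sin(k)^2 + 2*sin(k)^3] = k^4*cos(k) + 4*k^3*sin(k) - 3*k^3*sin(2*k) + 2*k^3*cos(k) + 6*k^2*sin(k)^2*cos(k) - 9*k^2*sin(k)^2 + 6*k^2*sin(k) - 6*k^2*sin(2*k) + k^2*cos(k) + 4*k*sin(k)^3 + 12*k*sin(k)^2*cos(k) - 12*k*sin(k)^2 + 2*k*sin(k) - 3*k*sin(2*k) + 4*sin(k)^3 + 6*sin(k)^2*cos(k) - 3*sin(k)^2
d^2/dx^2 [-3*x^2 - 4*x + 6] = -6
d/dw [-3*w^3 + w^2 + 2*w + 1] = -9*w^2 + 2*w + 2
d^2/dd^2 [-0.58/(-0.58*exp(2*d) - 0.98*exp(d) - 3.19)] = (0.58*(1.16*exp(d) + 0.98)*(2.32*exp(d) + 1.96)*exp(d) - (1.3456*exp(d) + 0.5684)*(0.58*exp(2*d) + 0.98*exp(d) + 3.19))*exp(d)/(0.58*exp(2*d) + 0.98*exp(d) + 3.19)^3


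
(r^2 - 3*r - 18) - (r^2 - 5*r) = 2*r - 18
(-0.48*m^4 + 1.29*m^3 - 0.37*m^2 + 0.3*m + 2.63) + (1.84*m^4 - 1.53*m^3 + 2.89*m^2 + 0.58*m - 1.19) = 1.36*m^4 - 0.24*m^3 + 2.52*m^2 + 0.88*m + 1.44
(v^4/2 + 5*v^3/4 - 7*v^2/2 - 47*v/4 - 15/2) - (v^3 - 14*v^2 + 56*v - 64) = v^4/2 + v^3/4 + 21*v^2/2 - 271*v/4 + 113/2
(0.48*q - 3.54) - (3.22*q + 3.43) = -2.74*q - 6.97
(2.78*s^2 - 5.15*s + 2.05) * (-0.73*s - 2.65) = -2.0294*s^3 - 3.6075*s^2 + 12.151*s - 5.4325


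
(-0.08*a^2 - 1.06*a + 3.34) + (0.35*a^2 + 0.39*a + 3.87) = 0.27*a^2 - 0.67*a + 7.21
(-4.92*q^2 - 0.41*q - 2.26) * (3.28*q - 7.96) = -16.1376*q^3 + 37.8184*q^2 - 4.1492*q + 17.9896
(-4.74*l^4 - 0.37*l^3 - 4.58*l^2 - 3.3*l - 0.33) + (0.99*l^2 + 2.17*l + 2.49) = -4.74*l^4 - 0.37*l^3 - 3.59*l^2 - 1.13*l + 2.16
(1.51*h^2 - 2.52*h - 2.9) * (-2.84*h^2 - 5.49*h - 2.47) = -4.2884*h^4 - 1.1331*h^3 + 18.3411*h^2 + 22.1454*h + 7.163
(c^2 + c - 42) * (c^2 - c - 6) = c^4 - 49*c^2 + 36*c + 252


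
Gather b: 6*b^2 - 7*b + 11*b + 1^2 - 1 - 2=6*b^2 + 4*b - 2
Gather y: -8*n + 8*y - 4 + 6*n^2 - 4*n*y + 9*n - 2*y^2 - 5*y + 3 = 6*n^2 + n - 2*y^2 + y*(3 - 4*n) - 1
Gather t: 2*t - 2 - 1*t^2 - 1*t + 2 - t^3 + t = -t^3 - t^2 + 2*t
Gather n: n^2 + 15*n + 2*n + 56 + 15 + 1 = n^2 + 17*n + 72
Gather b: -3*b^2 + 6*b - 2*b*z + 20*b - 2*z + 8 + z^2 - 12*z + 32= -3*b^2 + b*(26 - 2*z) + z^2 - 14*z + 40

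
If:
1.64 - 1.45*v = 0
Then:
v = 1.13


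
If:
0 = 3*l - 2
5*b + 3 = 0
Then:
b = -3/5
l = 2/3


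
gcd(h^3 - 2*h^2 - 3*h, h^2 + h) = h^2 + h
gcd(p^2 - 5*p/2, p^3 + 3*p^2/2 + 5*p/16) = p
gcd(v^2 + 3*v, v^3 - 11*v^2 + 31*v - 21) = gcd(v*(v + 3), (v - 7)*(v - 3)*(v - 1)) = 1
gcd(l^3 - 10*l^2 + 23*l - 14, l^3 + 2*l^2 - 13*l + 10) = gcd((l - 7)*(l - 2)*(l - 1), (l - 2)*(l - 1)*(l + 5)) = l^2 - 3*l + 2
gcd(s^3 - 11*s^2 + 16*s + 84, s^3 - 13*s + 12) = 1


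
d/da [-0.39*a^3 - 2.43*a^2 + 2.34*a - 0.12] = -1.17*a^2 - 4.86*a + 2.34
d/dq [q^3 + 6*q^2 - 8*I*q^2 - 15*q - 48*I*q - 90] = 3*q^2 + q*(12 - 16*I) - 15 - 48*I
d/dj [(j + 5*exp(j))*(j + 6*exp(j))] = 11*j*exp(j) + 2*j + 60*exp(2*j) + 11*exp(j)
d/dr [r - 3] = 1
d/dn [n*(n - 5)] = 2*n - 5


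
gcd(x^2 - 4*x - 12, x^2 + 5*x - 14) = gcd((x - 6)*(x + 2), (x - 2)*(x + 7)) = 1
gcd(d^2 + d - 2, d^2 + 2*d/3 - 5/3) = d - 1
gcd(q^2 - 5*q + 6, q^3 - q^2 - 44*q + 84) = q - 2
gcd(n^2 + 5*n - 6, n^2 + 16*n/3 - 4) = n + 6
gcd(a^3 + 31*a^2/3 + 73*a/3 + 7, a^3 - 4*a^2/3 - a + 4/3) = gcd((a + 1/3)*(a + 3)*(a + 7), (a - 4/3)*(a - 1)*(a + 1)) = 1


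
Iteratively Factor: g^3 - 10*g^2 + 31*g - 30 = (g - 5)*(g^2 - 5*g + 6) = (g - 5)*(g - 3)*(g - 2)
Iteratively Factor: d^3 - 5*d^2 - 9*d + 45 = (d - 5)*(d^2 - 9) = (d - 5)*(d + 3)*(d - 3)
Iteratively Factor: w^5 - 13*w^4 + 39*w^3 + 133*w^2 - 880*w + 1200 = (w - 5)*(w^4 - 8*w^3 - w^2 + 128*w - 240) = (w - 5)^2*(w^3 - 3*w^2 - 16*w + 48) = (w - 5)^2*(w - 4)*(w^2 + w - 12) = (w - 5)^2*(w - 4)*(w + 4)*(w - 3)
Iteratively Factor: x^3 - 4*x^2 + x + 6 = (x - 3)*(x^2 - x - 2) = (x - 3)*(x + 1)*(x - 2)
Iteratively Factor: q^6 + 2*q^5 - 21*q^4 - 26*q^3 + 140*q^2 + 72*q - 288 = (q + 2)*(q^5 - 21*q^3 + 16*q^2 + 108*q - 144) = (q - 2)*(q + 2)*(q^4 + 2*q^3 - 17*q^2 - 18*q + 72) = (q - 2)^2*(q + 2)*(q^3 + 4*q^2 - 9*q - 36) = (q - 2)^2*(q + 2)*(q + 3)*(q^2 + q - 12) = (q - 2)^2*(q + 2)*(q + 3)*(q + 4)*(q - 3)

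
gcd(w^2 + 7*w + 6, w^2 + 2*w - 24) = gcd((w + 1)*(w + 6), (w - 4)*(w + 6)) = w + 6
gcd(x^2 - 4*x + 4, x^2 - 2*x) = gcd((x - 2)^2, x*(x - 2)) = x - 2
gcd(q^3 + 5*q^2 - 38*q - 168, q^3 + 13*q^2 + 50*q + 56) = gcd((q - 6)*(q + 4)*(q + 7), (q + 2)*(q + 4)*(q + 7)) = q^2 + 11*q + 28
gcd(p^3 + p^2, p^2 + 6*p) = p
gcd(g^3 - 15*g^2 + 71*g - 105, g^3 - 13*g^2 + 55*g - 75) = g^2 - 8*g + 15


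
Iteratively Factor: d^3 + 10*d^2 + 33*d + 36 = (d + 3)*(d^2 + 7*d + 12) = (d + 3)*(d + 4)*(d + 3)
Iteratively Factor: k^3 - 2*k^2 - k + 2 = (k - 2)*(k^2 - 1) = (k - 2)*(k + 1)*(k - 1)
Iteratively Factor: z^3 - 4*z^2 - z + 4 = (z - 4)*(z^2 - 1) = (z - 4)*(z - 1)*(z + 1)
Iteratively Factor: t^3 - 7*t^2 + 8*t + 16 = (t + 1)*(t^2 - 8*t + 16) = (t - 4)*(t + 1)*(t - 4)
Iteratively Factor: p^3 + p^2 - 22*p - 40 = (p + 2)*(p^2 - p - 20) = (p - 5)*(p + 2)*(p + 4)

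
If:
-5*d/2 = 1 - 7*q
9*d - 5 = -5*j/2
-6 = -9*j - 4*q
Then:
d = 110/271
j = 146/271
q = 78/271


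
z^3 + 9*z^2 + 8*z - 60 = (z - 2)*(z + 5)*(z + 6)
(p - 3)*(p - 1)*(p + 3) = p^3 - p^2 - 9*p + 9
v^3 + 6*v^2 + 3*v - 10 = (v - 1)*(v + 2)*(v + 5)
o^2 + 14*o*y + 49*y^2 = (o + 7*y)^2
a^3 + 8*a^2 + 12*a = a*(a + 2)*(a + 6)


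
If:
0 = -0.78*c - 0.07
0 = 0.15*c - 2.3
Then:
No Solution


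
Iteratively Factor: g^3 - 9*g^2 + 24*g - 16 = (g - 1)*(g^2 - 8*g + 16) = (g - 4)*(g - 1)*(g - 4)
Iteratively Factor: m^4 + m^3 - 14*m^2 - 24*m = (m + 2)*(m^3 - m^2 - 12*m) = (m + 2)*(m + 3)*(m^2 - 4*m) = m*(m + 2)*(m + 3)*(m - 4)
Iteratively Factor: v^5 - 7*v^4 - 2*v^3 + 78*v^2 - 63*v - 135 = (v - 3)*(v^4 - 4*v^3 - 14*v^2 + 36*v + 45) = (v - 3)^2*(v^3 - v^2 - 17*v - 15) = (v - 3)^2*(v + 1)*(v^2 - 2*v - 15) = (v - 3)^2*(v + 1)*(v + 3)*(v - 5)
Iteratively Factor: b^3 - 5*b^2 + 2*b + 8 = (b + 1)*(b^2 - 6*b + 8) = (b - 4)*(b + 1)*(b - 2)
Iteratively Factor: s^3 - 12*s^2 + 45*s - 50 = (s - 2)*(s^2 - 10*s + 25) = (s - 5)*(s - 2)*(s - 5)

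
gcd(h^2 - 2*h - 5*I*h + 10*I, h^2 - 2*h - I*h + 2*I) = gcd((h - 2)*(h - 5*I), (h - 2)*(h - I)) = h - 2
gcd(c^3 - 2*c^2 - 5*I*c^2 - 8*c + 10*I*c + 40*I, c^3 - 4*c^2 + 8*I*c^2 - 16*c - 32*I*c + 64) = c - 4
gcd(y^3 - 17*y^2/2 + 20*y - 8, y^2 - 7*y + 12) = y - 4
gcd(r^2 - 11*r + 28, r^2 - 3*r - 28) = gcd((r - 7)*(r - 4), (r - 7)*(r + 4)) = r - 7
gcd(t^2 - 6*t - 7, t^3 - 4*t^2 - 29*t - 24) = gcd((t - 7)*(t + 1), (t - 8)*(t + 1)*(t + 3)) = t + 1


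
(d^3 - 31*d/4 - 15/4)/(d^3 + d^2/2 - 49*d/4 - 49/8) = 2*(2*d^2 - d - 15)/(4*d^2 - 49)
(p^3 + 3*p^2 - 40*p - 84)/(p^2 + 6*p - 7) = (p^2 - 4*p - 12)/(p - 1)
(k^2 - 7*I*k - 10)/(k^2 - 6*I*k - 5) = (k - 2*I)/(k - I)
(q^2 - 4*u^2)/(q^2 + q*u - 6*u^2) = (q + 2*u)/(q + 3*u)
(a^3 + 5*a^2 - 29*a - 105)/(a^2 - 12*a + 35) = (a^2 + 10*a + 21)/(a - 7)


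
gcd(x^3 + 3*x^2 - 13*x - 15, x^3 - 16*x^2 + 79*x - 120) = x - 3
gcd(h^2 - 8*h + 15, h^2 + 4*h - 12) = 1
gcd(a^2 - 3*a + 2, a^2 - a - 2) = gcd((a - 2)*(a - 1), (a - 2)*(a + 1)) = a - 2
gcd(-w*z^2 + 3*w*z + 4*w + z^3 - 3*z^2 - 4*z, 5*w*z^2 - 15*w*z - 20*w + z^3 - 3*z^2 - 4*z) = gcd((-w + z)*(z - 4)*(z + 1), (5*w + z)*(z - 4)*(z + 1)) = z^2 - 3*z - 4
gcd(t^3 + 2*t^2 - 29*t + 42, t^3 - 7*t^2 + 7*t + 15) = t - 3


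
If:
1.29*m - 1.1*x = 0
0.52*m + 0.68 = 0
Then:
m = -1.31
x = -1.53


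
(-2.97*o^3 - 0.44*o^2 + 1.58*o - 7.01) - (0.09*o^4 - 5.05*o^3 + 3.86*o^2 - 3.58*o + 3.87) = -0.09*o^4 + 2.08*o^3 - 4.3*o^2 + 5.16*o - 10.88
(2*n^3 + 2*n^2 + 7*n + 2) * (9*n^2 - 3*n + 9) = 18*n^5 + 12*n^4 + 75*n^3 + 15*n^2 + 57*n + 18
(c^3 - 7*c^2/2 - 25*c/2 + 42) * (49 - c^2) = -c^5 + 7*c^4/2 + 123*c^3/2 - 427*c^2/2 - 1225*c/2 + 2058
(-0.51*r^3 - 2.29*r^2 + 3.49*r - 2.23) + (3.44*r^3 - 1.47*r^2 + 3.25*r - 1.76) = 2.93*r^3 - 3.76*r^2 + 6.74*r - 3.99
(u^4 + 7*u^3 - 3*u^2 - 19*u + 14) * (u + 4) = u^5 + 11*u^4 + 25*u^3 - 31*u^2 - 62*u + 56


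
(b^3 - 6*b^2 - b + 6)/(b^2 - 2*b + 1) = (b^2 - 5*b - 6)/(b - 1)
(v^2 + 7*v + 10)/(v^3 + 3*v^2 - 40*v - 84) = (v + 5)/(v^2 + v - 42)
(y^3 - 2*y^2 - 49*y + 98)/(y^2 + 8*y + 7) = (y^2 - 9*y + 14)/(y + 1)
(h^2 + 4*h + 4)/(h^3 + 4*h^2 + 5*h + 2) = (h + 2)/(h^2 + 2*h + 1)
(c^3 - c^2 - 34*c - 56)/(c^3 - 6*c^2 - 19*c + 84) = (c + 2)/(c - 3)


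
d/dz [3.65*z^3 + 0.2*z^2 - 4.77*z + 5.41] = 10.95*z^2 + 0.4*z - 4.77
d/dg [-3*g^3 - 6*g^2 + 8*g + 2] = -9*g^2 - 12*g + 8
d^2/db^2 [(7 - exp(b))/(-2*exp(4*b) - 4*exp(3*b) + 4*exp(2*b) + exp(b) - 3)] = (36*exp(8*b) - 360*exp(7*b) - 1240*exp(6*b) - 366*exp(5*b) + 1118*exp(4*b) + 120*exp(3*b) + 744*exp(2*b) - 340*exp(b) - 12)*exp(b)/(8*exp(12*b) + 48*exp(11*b) + 48*exp(10*b) - 140*exp(9*b) - 108*exp(8*b) + 336*exp(7*b) + 38*exp(6*b) - 360*exp(5*b) + 114*exp(4*b) + 179*exp(3*b) - 99*exp(2*b) - 27*exp(b) + 27)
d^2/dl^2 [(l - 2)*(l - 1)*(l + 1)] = 6*l - 4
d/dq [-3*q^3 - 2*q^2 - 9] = q*(-9*q - 4)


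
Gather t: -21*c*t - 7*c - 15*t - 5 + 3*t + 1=-7*c + t*(-21*c - 12) - 4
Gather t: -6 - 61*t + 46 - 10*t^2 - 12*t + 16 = -10*t^2 - 73*t + 56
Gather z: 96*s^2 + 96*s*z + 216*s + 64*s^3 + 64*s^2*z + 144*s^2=64*s^3 + 240*s^2 + 216*s + z*(64*s^2 + 96*s)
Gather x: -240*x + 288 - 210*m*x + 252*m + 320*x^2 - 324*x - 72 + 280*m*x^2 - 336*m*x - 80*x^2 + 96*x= 252*m + x^2*(280*m + 240) + x*(-546*m - 468) + 216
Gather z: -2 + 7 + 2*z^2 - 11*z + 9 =2*z^2 - 11*z + 14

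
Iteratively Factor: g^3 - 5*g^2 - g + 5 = (g - 5)*(g^2 - 1) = (g - 5)*(g - 1)*(g + 1)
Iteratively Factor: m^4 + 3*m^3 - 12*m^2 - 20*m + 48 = (m + 3)*(m^3 - 12*m + 16) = (m + 3)*(m + 4)*(m^2 - 4*m + 4) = (m - 2)*(m + 3)*(m + 4)*(m - 2)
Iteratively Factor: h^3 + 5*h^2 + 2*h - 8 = (h + 4)*(h^2 + h - 2) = (h - 1)*(h + 4)*(h + 2)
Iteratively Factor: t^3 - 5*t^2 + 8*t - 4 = (t - 2)*(t^2 - 3*t + 2) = (t - 2)*(t - 1)*(t - 2)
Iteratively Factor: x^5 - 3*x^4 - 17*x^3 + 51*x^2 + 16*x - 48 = (x - 1)*(x^4 - 2*x^3 - 19*x^2 + 32*x + 48) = (x - 4)*(x - 1)*(x^3 + 2*x^2 - 11*x - 12) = (x - 4)*(x - 1)*(x + 1)*(x^2 + x - 12) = (x - 4)*(x - 3)*(x - 1)*(x + 1)*(x + 4)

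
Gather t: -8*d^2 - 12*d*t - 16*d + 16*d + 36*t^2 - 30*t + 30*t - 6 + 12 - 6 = -8*d^2 - 12*d*t + 36*t^2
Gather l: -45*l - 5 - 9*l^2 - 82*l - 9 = -9*l^2 - 127*l - 14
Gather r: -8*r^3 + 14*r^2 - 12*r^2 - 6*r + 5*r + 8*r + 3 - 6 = -8*r^3 + 2*r^2 + 7*r - 3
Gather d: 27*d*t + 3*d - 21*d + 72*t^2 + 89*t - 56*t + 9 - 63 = d*(27*t - 18) + 72*t^2 + 33*t - 54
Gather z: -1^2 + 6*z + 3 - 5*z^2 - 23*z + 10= -5*z^2 - 17*z + 12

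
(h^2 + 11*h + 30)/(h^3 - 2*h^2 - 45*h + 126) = (h^2 + 11*h + 30)/(h^3 - 2*h^2 - 45*h + 126)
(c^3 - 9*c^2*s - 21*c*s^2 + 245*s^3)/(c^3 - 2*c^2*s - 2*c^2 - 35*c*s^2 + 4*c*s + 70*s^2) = (c - 7*s)/(c - 2)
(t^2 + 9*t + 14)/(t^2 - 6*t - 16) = (t + 7)/(t - 8)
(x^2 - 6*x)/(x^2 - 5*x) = (x - 6)/(x - 5)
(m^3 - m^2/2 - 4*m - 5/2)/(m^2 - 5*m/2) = m + 2 + 1/m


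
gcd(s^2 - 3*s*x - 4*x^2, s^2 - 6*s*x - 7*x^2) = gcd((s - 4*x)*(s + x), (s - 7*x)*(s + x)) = s + x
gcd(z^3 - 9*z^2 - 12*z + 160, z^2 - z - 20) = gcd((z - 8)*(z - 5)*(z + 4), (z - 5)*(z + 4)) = z^2 - z - 20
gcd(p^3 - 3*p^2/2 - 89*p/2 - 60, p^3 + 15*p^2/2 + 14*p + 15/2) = p^2 + 13*p/2 + 15/2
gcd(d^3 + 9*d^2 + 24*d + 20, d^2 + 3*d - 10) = d + 5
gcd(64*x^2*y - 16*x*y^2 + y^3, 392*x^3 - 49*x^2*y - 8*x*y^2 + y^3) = 8*x - y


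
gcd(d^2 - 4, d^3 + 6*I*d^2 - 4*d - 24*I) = d^2 - 4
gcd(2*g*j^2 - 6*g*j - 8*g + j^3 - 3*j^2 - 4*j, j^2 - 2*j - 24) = 1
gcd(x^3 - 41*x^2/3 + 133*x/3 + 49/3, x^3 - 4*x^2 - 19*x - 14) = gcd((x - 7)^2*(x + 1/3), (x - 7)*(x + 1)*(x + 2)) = x - 7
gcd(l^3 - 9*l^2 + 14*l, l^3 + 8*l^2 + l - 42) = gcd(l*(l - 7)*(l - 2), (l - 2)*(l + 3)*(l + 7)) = l - 2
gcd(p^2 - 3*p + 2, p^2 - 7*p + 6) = p - 1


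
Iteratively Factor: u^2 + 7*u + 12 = (u + 3)*(u + 4)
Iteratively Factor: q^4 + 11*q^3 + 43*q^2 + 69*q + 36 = (q + 3)*(q^3 + 8*q^2 + 19*q + 12) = (q + 3)*(q + 4)*(q^2 + 4*q + 3) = (q + 3)^2*(q + 4)*(q + 1)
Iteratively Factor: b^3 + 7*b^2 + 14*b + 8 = (b + 2)*(b^2 + 5*b + 4) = (b + 1)*(b + 2)*(b + 4)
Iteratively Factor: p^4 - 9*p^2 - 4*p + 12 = (p - 3)*(p^3 + 3*p^2 - 4) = (p - 3)*(p + 2)*(p^2 + p - 2) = (p - 3)*(p + 2)^2*(p - 1)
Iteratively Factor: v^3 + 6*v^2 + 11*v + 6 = (v + 3)*(v^2 + 3*v + 2) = (v + 2)*(v + 3)*(v + 1)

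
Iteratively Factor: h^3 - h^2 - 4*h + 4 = (h - 1)*(h^2 - 4) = (h - 2)*(h - 1)*(h + 2)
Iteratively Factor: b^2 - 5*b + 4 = (b - 1)*(b - 4)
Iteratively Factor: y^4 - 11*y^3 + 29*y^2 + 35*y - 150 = (y + 2)*(y^3 - 13*y^2 + 55*y - 75) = (y - 5)*(y + 2)*(y^2 - 8*y + 15) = (y - 5)^2*(y + 2)*(y - 3)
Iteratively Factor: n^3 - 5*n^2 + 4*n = (n - 1)*(n^2 - 4*n) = n*(n - 1)*(n - 4)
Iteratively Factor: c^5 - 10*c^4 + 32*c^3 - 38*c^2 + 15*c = (c - 1)*(c^4 - 9*c^3 + 23*c^2 - 15*c) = (c - 5)*(c - 1)*(c^3 - 4*c^2 + 3*c) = (c - 5)*(c - 3)*(c - 1)*(c^2 - c) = (c - 5)*(c - 3)*(c - 1)^2*(c)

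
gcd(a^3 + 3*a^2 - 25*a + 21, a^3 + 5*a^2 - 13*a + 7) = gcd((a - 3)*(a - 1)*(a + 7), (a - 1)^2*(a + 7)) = a^2 + 6*a - 7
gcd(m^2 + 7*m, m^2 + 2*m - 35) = m + 7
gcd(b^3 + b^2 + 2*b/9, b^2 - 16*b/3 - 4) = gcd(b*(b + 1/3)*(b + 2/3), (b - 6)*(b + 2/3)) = b + 2/3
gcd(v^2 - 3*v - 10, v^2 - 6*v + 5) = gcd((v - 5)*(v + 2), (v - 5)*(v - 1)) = v - 5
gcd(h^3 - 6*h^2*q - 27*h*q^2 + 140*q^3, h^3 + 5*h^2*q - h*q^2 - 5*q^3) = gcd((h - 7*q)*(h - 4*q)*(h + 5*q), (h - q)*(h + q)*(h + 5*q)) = h + 5*q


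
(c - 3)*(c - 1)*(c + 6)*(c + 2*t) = c^4 + 2*c^3*t + 2*c^3 + 4*c^2*t - 21*c^2 - 42*c*t + 18*c + 36*t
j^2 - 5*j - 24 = (j - 8)*(j + 3)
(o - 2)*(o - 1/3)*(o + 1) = o^3 - 4*o^2/3 - 5*o/3 + 2/3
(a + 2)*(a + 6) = a^2 + 8*a + 12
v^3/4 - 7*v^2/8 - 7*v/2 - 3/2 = (v/4 + 1/2)*(v - 6)*(v + 1/2)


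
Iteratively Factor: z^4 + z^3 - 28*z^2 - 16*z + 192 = (z + 4)*(z^3 - 3*z^2 - 16*z + 48) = (z - 3)*(z + 4)*(z^2 - 16) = (z - 4)*(z - 3)*(z + 4)*(z + 4)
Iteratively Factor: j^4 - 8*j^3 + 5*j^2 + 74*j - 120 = (j + 3)*(j^3 - 11*j^2 + 38*j - 40) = (j - 5)*(j + 3)*(j^2 - 6*j + 8) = (j - 5)*(j - 2)*(j + 3)*(j - 4)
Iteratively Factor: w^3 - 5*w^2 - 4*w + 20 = (w - 2)*(w^2 - 3*w - 10) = (w - 2)*(w + 2)*(w - 5)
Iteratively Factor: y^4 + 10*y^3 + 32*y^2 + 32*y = (y + 2)*(y^3 + 8*y^2 + 16*y) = y*(y + 2)*(y^2 + 8*y + 16) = y*(y + 2)*(y + 4)*(y + 4)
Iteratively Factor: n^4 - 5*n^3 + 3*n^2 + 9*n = (n - 3)*(n^3 - 2*n^2 - 3*n) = (n - 3)*(n + 1)*(n^2 - 3*n) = (n - 3)^2*(n + 1)*(n)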